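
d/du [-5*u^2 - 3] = -10*u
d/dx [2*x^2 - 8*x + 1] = 4*x - 8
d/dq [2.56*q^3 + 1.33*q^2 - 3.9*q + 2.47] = 7.68*q^2 + 2.66*q - 3.9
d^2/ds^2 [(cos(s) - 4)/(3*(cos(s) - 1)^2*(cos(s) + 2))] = 2*(-(1 - cos(2*s))^2/2 + 65*cos(s) + 35*cos(2*s)/2 + 3*cos(3*s) + 99/2)/(3*(cos(s) - 1)^3*(cos(s) + 2)^3)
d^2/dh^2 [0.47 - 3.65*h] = 0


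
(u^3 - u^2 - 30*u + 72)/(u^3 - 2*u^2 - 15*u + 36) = (u^2 + 2*u - 24)/(u^2 + u - 12)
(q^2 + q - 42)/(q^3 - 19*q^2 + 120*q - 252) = (q + 7)/(q^2 - 13*q + 42)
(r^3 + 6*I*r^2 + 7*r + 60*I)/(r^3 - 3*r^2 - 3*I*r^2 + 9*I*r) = (r^2 + 9*I*r - 20)/(r*(r - 3))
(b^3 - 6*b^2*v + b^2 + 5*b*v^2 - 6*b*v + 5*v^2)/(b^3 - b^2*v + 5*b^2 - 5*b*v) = (b^2 - 5*b*v + b - 5*v)/(b*(b + 5))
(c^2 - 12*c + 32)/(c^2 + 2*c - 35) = (c^2 - 12*c + 32)/(c^2 + 2*c - 35)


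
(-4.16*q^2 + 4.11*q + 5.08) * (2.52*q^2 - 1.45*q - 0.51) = -10.4832*q^4 + 16.3892*q^3 + 8.9637*q^2 - 9.4621*q - 2.5908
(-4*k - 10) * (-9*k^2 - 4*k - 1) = 36*k^3 + 106*k^2 + 44*k + 10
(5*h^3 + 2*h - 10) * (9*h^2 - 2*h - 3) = 45*h^5 - 10*h^4 + 3*h^3 - 94*h^2 + 14*h + 30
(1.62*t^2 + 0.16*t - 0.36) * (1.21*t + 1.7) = 1.9602*t^3 + 2.9476*t^2 - 0.1636*t - 0.612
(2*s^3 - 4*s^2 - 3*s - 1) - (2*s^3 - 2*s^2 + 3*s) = -2*s^2 - 6*s - 1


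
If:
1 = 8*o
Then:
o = 1/8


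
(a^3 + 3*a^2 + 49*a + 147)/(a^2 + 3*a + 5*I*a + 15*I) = (a^2 + 49)/(a + 5*I)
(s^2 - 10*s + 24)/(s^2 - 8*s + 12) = (s - 4)/(s - 2)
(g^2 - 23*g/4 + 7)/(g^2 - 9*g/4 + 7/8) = 2*(g - 4)/(2*g - 1)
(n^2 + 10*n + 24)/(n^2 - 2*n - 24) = (n + 6)/(n - 6)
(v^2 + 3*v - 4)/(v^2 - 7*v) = (v^2 + 3*v - 4)/(v*(v - 7))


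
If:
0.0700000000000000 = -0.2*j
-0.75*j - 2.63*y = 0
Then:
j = -0.35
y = 0.10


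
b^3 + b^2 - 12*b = b*(b - 3)*(b + 4)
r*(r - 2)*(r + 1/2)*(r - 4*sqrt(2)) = r^4 - 4*sqrt(2)*r^3 - 3*r^3/2 - r^2 + 6*sqrt(2)*r^2 + 4*sqrt(2)*r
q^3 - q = q*(q - 1)*(q + 1)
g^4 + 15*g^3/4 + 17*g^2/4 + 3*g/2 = g*(g + 3/4)*(g + 1)*(g + 2)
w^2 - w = w*(w - 1)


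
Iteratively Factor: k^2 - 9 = (k - 3)*(k + 3)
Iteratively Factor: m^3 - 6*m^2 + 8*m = (m - 2)*(m^2 - 4*m) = (m - 4)*(m - 2)*(m)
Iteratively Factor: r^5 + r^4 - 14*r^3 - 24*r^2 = (r + 2)*(r^4 - r^3 - 12*r^2) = r*(r + 2)*(r^3 - r^2 - 12*r) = r^2*(r + 2)*(r^2 - r - 12) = r^2*(r - 4)*(r + 2)*(r + 3)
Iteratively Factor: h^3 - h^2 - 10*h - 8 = (h - 4)*(h^2 + 3*h + 2) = (h - 4)*(h + 1)*(h + 2)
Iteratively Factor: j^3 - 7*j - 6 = (j - 3)*(j^2 + 3*j + 2) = (j - 3)*(j + 2)*(j + 1)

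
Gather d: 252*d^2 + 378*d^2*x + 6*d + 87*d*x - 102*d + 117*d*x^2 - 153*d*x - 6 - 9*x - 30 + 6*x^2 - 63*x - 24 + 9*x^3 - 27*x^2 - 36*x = d^2*(378*x + 252) + d*(117*x^2 - 66*x - 96) + 9*x^3 - 21*x^2 - 108*x - 60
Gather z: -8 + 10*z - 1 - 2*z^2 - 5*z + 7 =-2*z^2 + 5*z - 2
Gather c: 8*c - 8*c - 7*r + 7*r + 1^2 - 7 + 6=0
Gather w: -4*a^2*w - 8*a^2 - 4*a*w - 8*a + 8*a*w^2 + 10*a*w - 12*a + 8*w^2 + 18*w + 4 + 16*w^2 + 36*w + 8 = -8*a^2 - 20*a + w^2*(8*a + 24) + w*(-4*a^2 + 6*a + 54) + 12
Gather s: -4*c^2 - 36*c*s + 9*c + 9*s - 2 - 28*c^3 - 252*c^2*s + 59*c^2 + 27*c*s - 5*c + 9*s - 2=-28*c^3 + 55*c^2 + 4*c + s*(-252*c^2 - 9*c + 18) - 4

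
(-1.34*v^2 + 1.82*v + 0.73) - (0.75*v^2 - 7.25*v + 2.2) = -2.09*v^2 + 9.07*v - 1.47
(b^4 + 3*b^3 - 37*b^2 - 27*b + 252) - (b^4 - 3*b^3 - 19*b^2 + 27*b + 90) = 6*b^3 - 18*b^2 - 54*b + 162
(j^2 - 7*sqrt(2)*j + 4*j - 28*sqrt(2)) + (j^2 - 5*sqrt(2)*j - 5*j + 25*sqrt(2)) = 2*j^2 - 12*sqrt(2)*j - j - 3*sqrt(2)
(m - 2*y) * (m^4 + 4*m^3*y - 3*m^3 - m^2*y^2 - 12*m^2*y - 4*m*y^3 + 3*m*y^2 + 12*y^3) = m^5 + 2*m^4*y - 3*m^4 - 9*m^3*y^2 - 6*m^3*y - 2*m^2*y^3 + 27*m^2*y^2 + 8*m*y^4 + 6*m*y^3 - 24*y^4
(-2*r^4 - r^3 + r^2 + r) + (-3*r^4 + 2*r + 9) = -5*r^4 - r^3 + r^2 + 3*r + 9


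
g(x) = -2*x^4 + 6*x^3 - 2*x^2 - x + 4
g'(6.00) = -1105.00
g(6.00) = -1370.00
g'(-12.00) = 16463.00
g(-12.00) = -52112.00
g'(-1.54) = 77.07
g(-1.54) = -32.37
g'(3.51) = -139.23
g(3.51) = -68.26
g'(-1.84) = 117.14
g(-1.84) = -61.23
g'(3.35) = -113.16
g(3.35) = -48.11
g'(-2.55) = 258.90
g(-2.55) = -190.51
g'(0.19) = -1.17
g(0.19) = 3.78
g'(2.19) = -7.46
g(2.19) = 9.23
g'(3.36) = -114.69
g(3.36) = -49.25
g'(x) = -8*x^3 + 18*x^2 - 4*x - 1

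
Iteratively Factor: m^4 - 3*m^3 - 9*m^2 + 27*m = (m + 3)*(m^3 - 6*m^2 + 9*m) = (m - 3)*(m + 3)*(m^2 - 3*m) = m*(m - 3)*(m + 3)*(m - 3)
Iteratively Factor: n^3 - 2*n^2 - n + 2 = (n - 2)*(n^2 - 1) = (n - 2)*(n - 1)*(n + 1)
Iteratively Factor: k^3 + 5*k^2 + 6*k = (k)*(k^2 + 5*k + 6) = k*(k + 2)*(k + 3)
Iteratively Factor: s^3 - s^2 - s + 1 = (s - 1)*(s^2 - 1) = (s - 1)*(s + 1)*(s - 1)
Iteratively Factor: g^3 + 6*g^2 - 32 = (g - 2)*(g^2 + 8*g + 16) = (g - 2)*(g + 4)*(g + 4)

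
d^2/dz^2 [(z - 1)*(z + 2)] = 2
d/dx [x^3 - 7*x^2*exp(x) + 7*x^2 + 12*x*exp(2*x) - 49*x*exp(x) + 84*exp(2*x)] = -7*x^2*exp(x) + 3*x^2 + 24*x*exp(2*x) - 63*x*exp(x) + 14*x + 180*exp(2*x) - 49*exp(x)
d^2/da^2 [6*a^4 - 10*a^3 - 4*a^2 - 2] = 72*a^2 - 60*a - 8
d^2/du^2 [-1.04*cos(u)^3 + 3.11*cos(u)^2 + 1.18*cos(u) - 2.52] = -0.4*cos(u) - 6.22*cos(2*u) + 2.34*cos(3*u)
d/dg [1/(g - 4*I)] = -1/(g - 4*I)^2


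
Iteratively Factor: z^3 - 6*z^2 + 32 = (z - 4)*(z^2 - 2*z - 8) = (z - 4)^2*(z + 2)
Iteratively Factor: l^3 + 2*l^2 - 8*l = (l + 4)*(l^2 - 2*l) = l*(l + 4)*(l - 2)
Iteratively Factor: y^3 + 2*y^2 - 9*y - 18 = (y + 3)*(y^2 - y - 6) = (y + 2)*(y + 3)*(y - 3)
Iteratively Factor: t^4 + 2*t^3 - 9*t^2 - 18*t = (t + 2)*(t^3 - 9*t) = t*(t + 2)*(t^2 - 9) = t*(t + 2)*(t + 3)*(t - 3)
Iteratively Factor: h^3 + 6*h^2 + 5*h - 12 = (h + 3)*(h^2 + 3*h - 4) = (h - 1)*(h + 3)*(h + 4)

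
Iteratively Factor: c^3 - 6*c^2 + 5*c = (c - 1)*(c^2 - 5*c) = (c - 5)*(c - 1)*(c)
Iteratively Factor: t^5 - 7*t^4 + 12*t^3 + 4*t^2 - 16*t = (t - 2)*(t^4 - 5*t^3 + 2*t^2 + 8*t) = (t - 4)*(t - 2)*(t^3 - t^2 - 2*t) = t*(t - 4)*(t - 2)*(t^2 - t - 2) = t*(t - 4)*(t - 2)^2*(t + 1)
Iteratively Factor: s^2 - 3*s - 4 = (s - 4)*(s + 1)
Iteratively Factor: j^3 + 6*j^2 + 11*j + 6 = (j + 2)*(j^2 + 4*j + 3) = (j + 1)*(j + 2)*(j + 3)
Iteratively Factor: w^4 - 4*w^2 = (w)*(w^3 - 4*w) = w*(w + 2)*(w^2 - 2*w) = w^2*(w + 2)*(w - 2)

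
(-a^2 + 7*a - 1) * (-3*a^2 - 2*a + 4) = 3*a^4 - 19*a^3 - 15*a^2 + 30*a - 4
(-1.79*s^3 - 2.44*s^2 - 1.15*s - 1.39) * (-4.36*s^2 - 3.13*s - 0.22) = 7.8044*s^5 + 16.2411*s^4 + 13.045*s^3 + 10.1967*s^2 + 4.6037*s + 0.3058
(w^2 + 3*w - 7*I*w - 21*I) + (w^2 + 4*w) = 2*w^2 + 7*w - 7*I*w - 21*I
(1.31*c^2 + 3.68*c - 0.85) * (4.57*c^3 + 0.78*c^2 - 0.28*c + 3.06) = 5.9867*c^5 + 17.8394*c^4 - 1.3809*c^3 + 2.3152*c^2 + 11.4988*c - 2.601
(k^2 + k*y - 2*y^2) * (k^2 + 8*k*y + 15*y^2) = k^4 + 9*k^3*y + 21*k^2*y^2 - k*y^3 - 30*y^4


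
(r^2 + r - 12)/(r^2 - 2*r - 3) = (r + 4)/(r + 1)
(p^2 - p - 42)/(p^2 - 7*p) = (p + 6)/p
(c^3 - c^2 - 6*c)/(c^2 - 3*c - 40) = c*(-c^2 + c + 6)/(-c^2 + 3*c + 40)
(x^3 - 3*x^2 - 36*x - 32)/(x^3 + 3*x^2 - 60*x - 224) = (x + 1)/(x + 7)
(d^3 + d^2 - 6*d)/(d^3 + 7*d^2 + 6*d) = (d^2 + d - 6)/(d^2 + 7*d + 6)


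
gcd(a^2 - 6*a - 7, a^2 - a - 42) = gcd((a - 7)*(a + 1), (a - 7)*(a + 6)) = a - 7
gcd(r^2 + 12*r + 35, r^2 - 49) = r + 7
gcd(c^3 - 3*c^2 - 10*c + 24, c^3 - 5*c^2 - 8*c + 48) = c^2 - c - 12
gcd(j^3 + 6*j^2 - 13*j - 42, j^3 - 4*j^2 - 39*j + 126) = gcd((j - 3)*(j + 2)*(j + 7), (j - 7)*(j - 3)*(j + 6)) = j - 3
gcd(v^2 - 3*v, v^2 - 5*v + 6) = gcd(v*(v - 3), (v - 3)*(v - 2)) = v - 3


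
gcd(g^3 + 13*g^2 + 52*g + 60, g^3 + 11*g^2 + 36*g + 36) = g^2 + 8*g + 12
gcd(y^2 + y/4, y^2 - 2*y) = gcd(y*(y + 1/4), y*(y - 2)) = y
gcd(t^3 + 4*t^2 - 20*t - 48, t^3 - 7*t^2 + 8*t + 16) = t - 4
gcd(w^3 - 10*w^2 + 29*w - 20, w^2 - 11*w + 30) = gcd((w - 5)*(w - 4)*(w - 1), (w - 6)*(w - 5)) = w - 5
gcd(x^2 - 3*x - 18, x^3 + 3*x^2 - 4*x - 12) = x + 3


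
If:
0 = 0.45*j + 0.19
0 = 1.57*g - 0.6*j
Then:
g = -0.16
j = -0.42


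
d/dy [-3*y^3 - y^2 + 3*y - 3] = -9*y^2 - 2*y + 3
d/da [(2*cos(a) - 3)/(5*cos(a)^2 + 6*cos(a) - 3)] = 2*(5*cos(a)^2 - 15*cos(a) - 6)*sin(a)/(-5*sin(a)^2 + 6*cos(a) + 2)^2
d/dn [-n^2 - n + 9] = -2*n - 1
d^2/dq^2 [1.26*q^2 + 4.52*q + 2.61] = 2.52000000000000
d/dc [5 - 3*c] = -3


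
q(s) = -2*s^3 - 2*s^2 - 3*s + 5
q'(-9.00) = -453.00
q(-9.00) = 1328.00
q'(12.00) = -915.00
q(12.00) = -3775.00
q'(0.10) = -3.46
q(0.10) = 4.68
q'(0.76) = -9.51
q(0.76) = 0.69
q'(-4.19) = -91.58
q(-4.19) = 129.58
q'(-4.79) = -121.50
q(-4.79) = 193.29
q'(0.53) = -6.81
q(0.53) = 2.55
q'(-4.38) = -100.59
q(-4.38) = 147.83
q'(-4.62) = -112.59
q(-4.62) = 173.39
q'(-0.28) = -2.35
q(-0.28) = 5.73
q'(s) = -6*s^2 - 4*s - 3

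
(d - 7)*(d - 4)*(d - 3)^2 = d^4 - 17*d^3 + 103*d^2 - 267*d + 252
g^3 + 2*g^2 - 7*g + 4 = (g - 1)^2*(g + 4)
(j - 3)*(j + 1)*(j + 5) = j^3 + 3*j^2 - 13*j - 15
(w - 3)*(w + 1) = w^2 - 2*w - 3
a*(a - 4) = a^2 - 4*a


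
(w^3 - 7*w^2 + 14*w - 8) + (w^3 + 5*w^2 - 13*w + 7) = 2*w^3 - 2*w^2 + w - 1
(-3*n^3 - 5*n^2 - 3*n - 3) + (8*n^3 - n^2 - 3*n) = 5*n^3 - 6*n^2 - 6*n - 3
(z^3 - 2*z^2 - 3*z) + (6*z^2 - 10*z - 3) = z^3 + 4*z^2 - 13*z - 3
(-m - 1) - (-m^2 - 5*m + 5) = m^2 + 4*m - 6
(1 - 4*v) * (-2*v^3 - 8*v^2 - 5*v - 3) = 8*v^4 + 30*v^3 + 12*v^2 + 7*v - 3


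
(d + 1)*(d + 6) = d^2 + 7*d + 6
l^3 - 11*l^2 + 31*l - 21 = (l - 7)*(l - 3)*(l - 1)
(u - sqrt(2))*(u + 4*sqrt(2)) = u^2 + 3*sqrt(2)*u - 8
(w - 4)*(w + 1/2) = w^2 - 7*w/2 - 2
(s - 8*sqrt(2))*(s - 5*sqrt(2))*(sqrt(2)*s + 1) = sqrt(2)*s^3 - 25*s^2 + 67*sqrt(2)*s + 80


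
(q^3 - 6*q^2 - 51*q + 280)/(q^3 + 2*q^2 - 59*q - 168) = (q - 5)/(q + 3)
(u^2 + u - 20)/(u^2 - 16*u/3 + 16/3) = 3*(u + 5)/(3*u - 4)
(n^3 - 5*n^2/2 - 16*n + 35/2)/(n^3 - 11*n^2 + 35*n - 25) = (n + 7/2)/(n - 5)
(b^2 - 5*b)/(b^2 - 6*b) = (b - 5)/(b - 6)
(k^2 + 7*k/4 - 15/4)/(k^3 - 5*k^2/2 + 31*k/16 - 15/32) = 8*(k + 3)/(8*k^2 - 10*k + 3)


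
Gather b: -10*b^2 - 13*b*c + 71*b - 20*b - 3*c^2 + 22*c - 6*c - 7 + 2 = -10*b^2 + b*(51 - 13*c) - 3*c^2 + 16*c - 5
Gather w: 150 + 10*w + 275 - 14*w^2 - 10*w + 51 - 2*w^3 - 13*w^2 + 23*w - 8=-2*w^3 - 27*w^2 + 23*w + 468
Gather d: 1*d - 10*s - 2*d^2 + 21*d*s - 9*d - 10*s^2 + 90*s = -2*d^2 + d*(21*s - 8) - 10*s^2 + 80*s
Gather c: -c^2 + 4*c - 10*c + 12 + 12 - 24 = -c^2 - 6*c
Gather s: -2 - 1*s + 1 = -s - 1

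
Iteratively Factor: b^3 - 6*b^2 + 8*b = (b - 4)*(b^2 - 2*b) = b*(b - 4)*(b - 2)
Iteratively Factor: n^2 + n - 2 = (n + 2)*(n - 1)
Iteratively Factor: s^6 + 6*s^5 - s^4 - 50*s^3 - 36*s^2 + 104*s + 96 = (s - 2)*(s^5 + 8*s^4 + 15*s^3 - 20*s^2 - 76*s - 48) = (s - 2)*(s + 3)*(s^4 + 5*s^3 - 20*s - 16) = (s - 2)*(s + 1)*(s + 3)*(s^3 + 4*s^2 - 4*s - 16) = (s - 2)*(s + 1)*(s + 2)*(s + 3)*(s^2 + 2*s - 8) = (s - 2)^2*(s + 1)*(s + 2)*(s + 3)*(s + 4)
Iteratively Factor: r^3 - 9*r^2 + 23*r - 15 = (r - 3)*(r^2 - 6*r + 5) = (r - 3)*(r - 1)*(r - 5)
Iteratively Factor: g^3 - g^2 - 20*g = (g - 5)*(g^2 + 4*g) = (g - 5)*(g + 4)*(g)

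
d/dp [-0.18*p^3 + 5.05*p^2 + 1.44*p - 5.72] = -0.54*p^2 + 10.1*p + 1.44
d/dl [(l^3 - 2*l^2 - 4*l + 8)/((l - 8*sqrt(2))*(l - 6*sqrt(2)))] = (l^4 - 28*sqrt(2)*l^3 + 28*sqrt(2)*l^2 + 292*l^2 - 400*l - 384 + 112*sqrt(2))/(l^4 - 28*sqrt(2)*l^3 + 584*l^2 - 2688*sqrt(2)*l + 9216)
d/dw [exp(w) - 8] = exp(w)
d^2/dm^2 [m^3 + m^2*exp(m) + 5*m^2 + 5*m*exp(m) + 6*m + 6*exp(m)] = m^2*exp(m) + 9*m*exp(m) + 6*m + 18*exp(m) + 10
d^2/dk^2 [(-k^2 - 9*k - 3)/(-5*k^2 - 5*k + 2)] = 2*(200*k^3 + 255*k^2 + 495*k + 199)/(125*k^6 + 375*k^5 + 225*k^4 - 175*k^3 - 90*k^2 + 60*k - 8)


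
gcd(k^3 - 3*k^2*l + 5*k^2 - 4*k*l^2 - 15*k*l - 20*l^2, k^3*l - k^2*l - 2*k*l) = 1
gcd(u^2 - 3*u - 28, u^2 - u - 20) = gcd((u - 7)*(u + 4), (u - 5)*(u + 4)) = u + 4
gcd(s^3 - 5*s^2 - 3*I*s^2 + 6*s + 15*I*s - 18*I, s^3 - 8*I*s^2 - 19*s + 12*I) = s - 3*I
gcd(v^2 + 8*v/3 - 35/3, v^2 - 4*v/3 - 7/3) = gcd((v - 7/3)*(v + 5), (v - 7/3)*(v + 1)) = v - 7/3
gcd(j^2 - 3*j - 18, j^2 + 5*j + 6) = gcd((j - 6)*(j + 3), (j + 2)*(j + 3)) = j + 3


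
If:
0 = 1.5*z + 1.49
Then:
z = -0.99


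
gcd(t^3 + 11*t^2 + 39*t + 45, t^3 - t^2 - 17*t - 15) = t + 3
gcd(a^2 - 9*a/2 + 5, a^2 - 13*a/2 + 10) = a - 5/2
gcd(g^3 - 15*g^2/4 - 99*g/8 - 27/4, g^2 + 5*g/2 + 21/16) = g + 3/4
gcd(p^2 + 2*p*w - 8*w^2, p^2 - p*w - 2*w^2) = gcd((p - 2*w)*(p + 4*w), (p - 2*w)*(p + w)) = p - 2*w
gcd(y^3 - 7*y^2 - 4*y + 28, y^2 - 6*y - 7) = y - 7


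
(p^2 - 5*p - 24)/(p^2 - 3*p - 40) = (p + 3)/(p + 5)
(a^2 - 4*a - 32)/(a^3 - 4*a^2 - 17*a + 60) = (a - 8)/(a^2 - 8*a + 15)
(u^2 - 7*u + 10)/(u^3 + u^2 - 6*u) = (u - 5)/(u*(u + 3))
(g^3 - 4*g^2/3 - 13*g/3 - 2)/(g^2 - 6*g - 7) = (g^2 - 7*g/3 - 2)/(g - 7)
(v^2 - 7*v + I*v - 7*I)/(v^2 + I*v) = (v - 7)/v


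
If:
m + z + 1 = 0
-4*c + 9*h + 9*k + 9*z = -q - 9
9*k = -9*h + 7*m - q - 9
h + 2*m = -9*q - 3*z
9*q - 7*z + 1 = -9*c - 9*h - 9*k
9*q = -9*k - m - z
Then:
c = -5472/1723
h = 2535/3446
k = -5369/15507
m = 6381/3446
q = 788/1723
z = -9827/3446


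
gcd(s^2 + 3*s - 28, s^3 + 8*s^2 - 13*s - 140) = s^2 + 3*s - 28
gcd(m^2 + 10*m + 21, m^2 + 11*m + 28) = m + 7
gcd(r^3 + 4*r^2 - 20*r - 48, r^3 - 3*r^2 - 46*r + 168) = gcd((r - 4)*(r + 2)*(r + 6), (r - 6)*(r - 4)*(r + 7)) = r - 4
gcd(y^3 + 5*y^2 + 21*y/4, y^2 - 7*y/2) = y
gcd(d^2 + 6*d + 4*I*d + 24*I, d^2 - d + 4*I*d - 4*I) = d + 4*I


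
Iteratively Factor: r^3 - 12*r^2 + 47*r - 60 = (r - 4)*(r^2 - 8*r + 15) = (r - 4)*(r - 3)*(r - 5)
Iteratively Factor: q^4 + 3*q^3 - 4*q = (q - 1)*(q^3 + 4*q^2 + 4*q) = q*(q - 1)*(q^2 + 4*q + 4) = q*(q - 1)*(q + 2)*(q + 2)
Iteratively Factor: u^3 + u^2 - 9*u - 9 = (u + 1)*(u^2 - 9) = (u - 3)*(u + 1)*(u + 3)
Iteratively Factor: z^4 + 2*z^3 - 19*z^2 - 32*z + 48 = (z + 4)*(z^3 - 2*z^2 - 11*z + 12) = (z + 3)*(z + 4)*(z^2 - 5*z + 4) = (z - 1)*(z + 3)*(z + 4)*(z - 4)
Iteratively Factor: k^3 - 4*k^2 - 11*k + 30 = (k - 2)*(k^2 - 2*k - 15) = (k - 2)*(k + 3)*(k - 5)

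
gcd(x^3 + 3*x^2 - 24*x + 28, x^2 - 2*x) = x - 2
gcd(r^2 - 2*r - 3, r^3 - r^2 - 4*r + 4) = 1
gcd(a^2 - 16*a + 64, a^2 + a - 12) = 1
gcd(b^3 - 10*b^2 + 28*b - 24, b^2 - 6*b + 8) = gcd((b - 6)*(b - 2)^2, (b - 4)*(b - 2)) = b - 2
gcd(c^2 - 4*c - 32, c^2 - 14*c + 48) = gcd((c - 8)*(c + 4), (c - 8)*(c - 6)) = c - 8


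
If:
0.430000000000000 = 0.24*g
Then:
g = 1.79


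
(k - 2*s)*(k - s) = k^2 - 3*k*s + 2*s^2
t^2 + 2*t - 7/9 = (t - 1/3)*(t + 7/3)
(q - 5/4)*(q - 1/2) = q^2 - 7*q/4 + 5/8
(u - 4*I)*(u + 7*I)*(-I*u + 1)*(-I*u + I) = -u^4 + u^3 - 4*I*u^3 - 25*u^2 + 4*I*u^2 + 25*u - 28*I*u + 28*I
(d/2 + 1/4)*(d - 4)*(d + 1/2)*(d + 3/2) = d^4/2 - 3*d^3/4 - 33*d^2/8 - 53*d/16 - 3/4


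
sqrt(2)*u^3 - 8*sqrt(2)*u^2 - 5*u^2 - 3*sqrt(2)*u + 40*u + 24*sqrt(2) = (u - 8)*(u - 3*sqrt(2))*(sqrt(2)*u + 1)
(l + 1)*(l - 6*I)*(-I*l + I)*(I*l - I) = l^4 - l^3 - 6*I*l^3 - l^2 + 6*I*l^2 + l + 6*I*l - 6*I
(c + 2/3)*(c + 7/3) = c^2 + 3*c + 14/9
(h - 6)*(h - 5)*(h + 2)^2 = h^4 - 7*h^3 - 10*h^2 + 76*h + 120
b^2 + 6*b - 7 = (b - 1)*(b + 7)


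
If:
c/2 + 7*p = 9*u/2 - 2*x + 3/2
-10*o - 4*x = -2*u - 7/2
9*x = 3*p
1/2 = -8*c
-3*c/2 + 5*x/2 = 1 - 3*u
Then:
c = -1/16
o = 2989/8560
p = 555/1712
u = 363/1712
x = 185/1712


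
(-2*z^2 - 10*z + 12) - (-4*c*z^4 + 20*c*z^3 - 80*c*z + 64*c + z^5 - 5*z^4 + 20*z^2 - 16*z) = 4*c*z^4 - 20*c*z^3 + 80*c*z - 64*c - z^5 + 5*z^4 - 22*z^2 + 6*z + 12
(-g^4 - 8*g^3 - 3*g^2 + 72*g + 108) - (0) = -g^4 - 8*g^3 - 3*g^2 + 72*g + 108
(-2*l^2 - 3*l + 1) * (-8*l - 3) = 16*l^3 + 30*l^2 + l - 3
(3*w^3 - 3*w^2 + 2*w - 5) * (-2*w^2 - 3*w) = -6*w^5 - 3*w^4 + 5*w^3 + 4*w^2 + 15*w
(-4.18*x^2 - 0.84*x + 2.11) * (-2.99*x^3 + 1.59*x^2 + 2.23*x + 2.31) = 12.4982*x^5 - 4.1346*x^4 - 16.9659*x^3 - 8.1741*x^2 + 2.7649*x + 4.8741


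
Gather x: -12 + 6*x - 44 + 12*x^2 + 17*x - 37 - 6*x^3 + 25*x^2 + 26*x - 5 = -6*x^3 + 37*x^2 + 49*x - 98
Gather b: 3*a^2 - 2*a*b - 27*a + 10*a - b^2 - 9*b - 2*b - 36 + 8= 3*a^2 - 17*a - b^2 + b*(-2*a - 11) - 28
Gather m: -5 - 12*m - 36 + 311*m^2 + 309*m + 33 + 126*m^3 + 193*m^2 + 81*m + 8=126*m^3 + 504*m^2 + 378*m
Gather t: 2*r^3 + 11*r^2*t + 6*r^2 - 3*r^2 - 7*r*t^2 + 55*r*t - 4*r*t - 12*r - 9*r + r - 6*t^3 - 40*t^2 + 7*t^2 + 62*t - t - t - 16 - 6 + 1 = 2*r^3 + 3*r^2 - 20*r - 6*t^3 + t^2*(-7*r - 33) + t*(11*r^2 + 51*r + 60) - 21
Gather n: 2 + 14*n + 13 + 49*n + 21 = 63*n + 36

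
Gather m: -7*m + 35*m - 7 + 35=28*m + 28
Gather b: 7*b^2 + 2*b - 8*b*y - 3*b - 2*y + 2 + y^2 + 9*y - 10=7*b^2 + b*(-8*y - 1) + y^2 + 7*y - 8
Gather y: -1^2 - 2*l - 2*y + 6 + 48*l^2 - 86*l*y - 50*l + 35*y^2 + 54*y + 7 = 48*l^2 - 52*l + 35*y^2 + y*(52 - 86*l) + 12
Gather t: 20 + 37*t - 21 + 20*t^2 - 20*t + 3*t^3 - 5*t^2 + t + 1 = 3*t^3 + 15*t^2 + 18*t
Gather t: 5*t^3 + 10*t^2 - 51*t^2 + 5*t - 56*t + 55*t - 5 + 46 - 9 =5*t^3 - 41*t^2 + 4*t + 32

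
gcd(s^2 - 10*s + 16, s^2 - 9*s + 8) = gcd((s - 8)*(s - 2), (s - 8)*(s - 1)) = s - 8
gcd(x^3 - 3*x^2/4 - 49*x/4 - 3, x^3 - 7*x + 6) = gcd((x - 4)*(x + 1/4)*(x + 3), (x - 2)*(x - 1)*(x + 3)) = x + 3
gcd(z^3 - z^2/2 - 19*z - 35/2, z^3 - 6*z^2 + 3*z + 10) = z^2 - 4*z - 5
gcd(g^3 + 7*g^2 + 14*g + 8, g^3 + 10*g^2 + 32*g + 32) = g^2 + 6*g + 8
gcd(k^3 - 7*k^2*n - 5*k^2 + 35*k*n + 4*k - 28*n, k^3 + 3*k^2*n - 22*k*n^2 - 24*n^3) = 1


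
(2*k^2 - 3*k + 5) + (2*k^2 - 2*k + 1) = 4*k^2 - 5*k + 6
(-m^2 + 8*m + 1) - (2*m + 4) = -m^2 + 6*m - 3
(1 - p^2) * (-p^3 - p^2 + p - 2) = p^5 + p^4 - 2*p^3 + p^2 + p - 2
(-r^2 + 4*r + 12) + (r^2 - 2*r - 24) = 2*r - 12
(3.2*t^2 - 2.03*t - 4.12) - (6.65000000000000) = 3.2*t^2 - 2.03*t - 10.77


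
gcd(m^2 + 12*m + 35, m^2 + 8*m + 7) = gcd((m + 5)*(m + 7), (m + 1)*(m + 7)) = m + 7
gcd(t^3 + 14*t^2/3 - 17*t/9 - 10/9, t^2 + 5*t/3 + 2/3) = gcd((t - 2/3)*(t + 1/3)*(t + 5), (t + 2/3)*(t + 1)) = 1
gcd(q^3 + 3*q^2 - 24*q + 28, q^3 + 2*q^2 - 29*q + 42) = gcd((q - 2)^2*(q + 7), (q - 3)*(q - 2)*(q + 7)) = q^2 + 5*q - 14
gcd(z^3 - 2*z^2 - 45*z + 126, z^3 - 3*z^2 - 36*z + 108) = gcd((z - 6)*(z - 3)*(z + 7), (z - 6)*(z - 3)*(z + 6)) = z^2 - 9*z + 18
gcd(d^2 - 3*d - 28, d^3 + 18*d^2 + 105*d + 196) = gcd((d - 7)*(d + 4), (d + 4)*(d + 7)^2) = d + 4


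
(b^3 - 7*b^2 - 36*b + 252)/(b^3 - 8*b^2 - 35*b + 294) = (b - 6)/(b - 7)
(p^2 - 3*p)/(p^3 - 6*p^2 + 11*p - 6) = p/(p^2 - 3*p + 2)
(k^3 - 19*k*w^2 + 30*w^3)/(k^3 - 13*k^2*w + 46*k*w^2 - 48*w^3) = (-k - 5*w)/(-k + 8*w)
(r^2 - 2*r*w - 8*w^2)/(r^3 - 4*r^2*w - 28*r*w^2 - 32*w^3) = (r - 4*w)/(r^2 - 6*r*w - 16*w^2)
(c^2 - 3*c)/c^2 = (c - 3)/c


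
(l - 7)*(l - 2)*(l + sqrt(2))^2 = l^4 - 9*l^3 + 2*sqrt(2)*l^3 - 18*sqrt(2)*l^2 + 16*l^2 - 18*l + 28*sqrt(2)*l + 28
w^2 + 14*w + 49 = (w + 7)^2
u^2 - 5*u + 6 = (u - 3)*(u - 2)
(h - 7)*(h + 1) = h^2 - 6*h - 7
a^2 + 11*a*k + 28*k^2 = (a + 4*k)*(a + 7*k)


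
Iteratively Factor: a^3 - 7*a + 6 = (a - 2)*(a^2 + 2*a - 3) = (a - 2)*(a + 3)*(a - 1)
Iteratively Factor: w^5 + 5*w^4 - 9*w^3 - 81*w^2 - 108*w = (w - 4)*(w^4 + 9*w^3 + 27*w^2 + 27*w) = (w - 4)*(w + 3)*(w^3 + 6*w^2 + 9*w) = w*(w - 4)*(w + 3)*(w^2 + 6*w + 9) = w*(w - 4)*(w + 3)^2*(w + 3)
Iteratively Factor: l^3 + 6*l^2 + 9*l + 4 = (l + 1)*(l^2 + 5*l + 4) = (l + 1)*(l + 4)*(l + 1)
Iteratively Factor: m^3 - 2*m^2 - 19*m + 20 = (m + 4)*(m^2 - 6*m + 5) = (m - 5)*(m + 4)*(m - 1)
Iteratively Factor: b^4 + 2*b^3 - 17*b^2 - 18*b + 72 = (b + 4)*(b^3 - 2*b^2 - 9*b + 18) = (b + 3)*(b + 4)*(b^2 - 5*b + 6) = (b - 2)*(b + 3)*(b + 4)*(b - 3)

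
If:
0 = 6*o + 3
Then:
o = -1/2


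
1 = 1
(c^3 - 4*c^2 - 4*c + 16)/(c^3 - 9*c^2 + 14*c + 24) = (c^2 - 4)/(c^2 - 5*c - 6)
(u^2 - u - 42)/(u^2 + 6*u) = (u - 7)/u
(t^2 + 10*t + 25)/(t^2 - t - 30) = (t + 5)/(t - 6)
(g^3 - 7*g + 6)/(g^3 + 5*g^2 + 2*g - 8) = (g^2 + g - 6)/(g^2 + 6*g + 8)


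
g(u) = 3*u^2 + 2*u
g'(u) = 6*u + 2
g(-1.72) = 5.44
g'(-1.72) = -8.32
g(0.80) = 3.52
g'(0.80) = 6.80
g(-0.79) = 0.29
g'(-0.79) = -2.74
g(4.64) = 73.87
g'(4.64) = 29.84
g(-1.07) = 1.29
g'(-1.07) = -4.42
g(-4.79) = 59.25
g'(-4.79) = -26.74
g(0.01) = 0.02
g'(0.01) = 2.06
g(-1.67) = 5.03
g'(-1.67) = -8.02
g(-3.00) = 21.00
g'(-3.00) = -16.00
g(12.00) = 456.00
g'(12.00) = 74.00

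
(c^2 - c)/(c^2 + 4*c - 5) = c/(c + 5)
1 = 1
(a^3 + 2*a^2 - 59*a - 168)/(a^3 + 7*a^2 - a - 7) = (a^2 - 5*a - 24)/(a^2 - 1)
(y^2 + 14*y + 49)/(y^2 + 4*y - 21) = (y + 7)/(y - 3)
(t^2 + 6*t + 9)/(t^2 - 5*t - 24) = (t + 3)/(t - 8)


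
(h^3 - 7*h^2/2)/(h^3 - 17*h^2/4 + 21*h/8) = 4*h/(4*h - 3)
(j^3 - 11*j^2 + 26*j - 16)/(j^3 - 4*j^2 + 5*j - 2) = (j - 8)/(j - 1)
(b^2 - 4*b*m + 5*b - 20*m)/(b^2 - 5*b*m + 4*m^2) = (b + 5)/(b - m)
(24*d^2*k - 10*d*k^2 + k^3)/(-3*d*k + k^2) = (-24*d^2 + 10*d*k - k^2)/(3*d - k)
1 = 1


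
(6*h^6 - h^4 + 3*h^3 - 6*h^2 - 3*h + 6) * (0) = 0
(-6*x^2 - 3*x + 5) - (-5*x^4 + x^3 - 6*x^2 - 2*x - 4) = 5*x^4 - x^3 - x + 9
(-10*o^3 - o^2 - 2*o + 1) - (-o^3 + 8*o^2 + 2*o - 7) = -9*o^3 - 9*o^2 - 4*o + 8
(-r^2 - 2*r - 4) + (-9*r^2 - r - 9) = -10*r^2 - 3*r - 13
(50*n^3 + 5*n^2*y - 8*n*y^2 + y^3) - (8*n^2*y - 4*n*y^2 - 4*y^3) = 50*n^3 - 3*n^2*y - 4*n*y^2 + 5*y^3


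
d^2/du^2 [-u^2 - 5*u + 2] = -2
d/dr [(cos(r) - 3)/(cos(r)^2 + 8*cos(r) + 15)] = (cos(r)^2 - 6*cos(r) - 39)*sin(r)/(cos(r)^2 + 8*cos(r) + 15)^2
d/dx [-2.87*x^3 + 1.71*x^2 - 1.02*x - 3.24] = -8.61*x^2 + 3.42*x - 1.02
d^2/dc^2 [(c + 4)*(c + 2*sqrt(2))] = 2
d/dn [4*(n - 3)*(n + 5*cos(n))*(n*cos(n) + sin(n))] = 4*(3 - n)*(n + 5*cos(n))*(n*sin(n) - 2*cos(n)) + 4*(3 - n)*(n*cos(n) + sin(n))*(5*sin(n) - 1) + 4*(n + 5*cos(n))*(n*cos(n) + sin(n))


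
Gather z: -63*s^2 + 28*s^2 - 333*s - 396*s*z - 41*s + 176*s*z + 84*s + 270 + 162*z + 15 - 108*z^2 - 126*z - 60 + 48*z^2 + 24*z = -35*s^2 - 290*s - 60*z^2 + z*(60 - 220*s) + 225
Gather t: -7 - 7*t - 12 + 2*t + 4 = -5*t - 15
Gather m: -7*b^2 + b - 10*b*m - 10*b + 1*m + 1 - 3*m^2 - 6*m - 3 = -7*b^2 - 9*b - 3*m^2 + m*(-10*b - 5) - 2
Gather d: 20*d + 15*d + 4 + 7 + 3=35*d + 14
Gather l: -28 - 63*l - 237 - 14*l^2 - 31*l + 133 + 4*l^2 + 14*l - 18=-10*l^2 - 80*l - 150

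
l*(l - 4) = l^2 - 4*l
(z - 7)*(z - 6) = z^2 - 13*z + 42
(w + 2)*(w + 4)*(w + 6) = w^3 + 12*w^2 + 44*w + 48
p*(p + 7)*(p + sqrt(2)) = p^3 + sqrt(2)*p^2 + 7*p^2 + 7*sqrt(2)*p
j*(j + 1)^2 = j^3 + 2*j^2 + j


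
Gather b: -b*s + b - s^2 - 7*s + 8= b*(1 - s) - s^2 - 7*s + 8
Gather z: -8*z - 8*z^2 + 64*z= -8*z^2 + 56*z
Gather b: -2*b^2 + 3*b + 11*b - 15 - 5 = -2*b^2 + 14*b - 20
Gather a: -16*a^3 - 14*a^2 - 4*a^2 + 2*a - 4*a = -16*a^3 - 18*a^2 - 2*a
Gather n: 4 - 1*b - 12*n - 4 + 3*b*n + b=n*(3*b - 12)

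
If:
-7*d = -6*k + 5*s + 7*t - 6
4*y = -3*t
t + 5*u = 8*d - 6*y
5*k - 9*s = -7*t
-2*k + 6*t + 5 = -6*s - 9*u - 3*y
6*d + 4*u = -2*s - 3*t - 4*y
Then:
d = 2909/6983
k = -18619/6983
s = -13091/6983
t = -3532/6983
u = 2182/6983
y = 2649/6983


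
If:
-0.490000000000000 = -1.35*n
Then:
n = 0.36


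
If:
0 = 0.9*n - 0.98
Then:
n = 1.09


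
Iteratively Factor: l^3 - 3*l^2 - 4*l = (l)*(l^2 - 3*l - 4) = l*(l + 1)*(l - 4)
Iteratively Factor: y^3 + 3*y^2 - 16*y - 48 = (y - 4)*(y^2 + 7*y + 12) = (y - 4)*(y + 4)*(y + 3)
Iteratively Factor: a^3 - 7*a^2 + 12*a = (a - 3)*(a^2 - 4*a) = a*(a - 3)*(a - 4)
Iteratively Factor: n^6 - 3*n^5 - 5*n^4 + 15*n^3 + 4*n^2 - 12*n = (n + 1)*(n^5 - 4*n^4 - n^3 + 16*n^2 - 12*n) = (n - 3)*(n + 1)*(n^4 - n^3 - 4*n^2 + 4*n) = (n - 3)*(n - 1)*(n + 1)*(n^3 - 4*n) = n*(n - 3)*(n - 1)*(n + 1)*(n^2 - 4) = n*(n - 3)*(n - 1)*(n + 1)*(n + 2)*(n - 2)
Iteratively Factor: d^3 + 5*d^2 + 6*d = (d)*(d^2 + 5*d + 6) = d*(d + 2)*(d + 3)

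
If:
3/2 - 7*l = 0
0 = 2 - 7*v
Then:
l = 3/14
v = 2/7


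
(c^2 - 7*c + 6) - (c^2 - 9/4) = 33/4 - 7*c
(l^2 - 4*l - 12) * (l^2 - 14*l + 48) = l^4 - 18*l^3 + 92*l^2 - 24*l - 576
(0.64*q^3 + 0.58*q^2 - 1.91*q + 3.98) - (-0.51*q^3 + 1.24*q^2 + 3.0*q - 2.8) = 1.15*q^3 - 0.66*q^2 - 4.91*q + 6.78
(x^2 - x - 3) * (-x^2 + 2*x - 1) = -x^4 + 3*x^3 - 5*x + 3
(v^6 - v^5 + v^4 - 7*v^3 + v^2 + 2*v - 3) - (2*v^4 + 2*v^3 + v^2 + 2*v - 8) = v^6 - v^5 - v^4 - 9*v^3 + 5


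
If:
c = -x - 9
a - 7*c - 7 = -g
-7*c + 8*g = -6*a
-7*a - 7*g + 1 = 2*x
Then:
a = 581/47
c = -30/47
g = -462/47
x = -393/47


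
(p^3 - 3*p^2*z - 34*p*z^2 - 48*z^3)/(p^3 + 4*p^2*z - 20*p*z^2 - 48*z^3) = (-p^2 + 5*p*z + 24*z^2)/(-p^2 - 2*p*z + 24*z^2)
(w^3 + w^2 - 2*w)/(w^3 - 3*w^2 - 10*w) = (w - 1)/(w - 5)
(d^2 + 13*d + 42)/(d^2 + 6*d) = (d + 7)/d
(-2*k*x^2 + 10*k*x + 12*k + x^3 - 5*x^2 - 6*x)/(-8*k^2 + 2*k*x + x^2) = (x^2 - 5*x - 6)/(4*k + x)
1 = 1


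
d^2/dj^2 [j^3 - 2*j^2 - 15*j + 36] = 6*j - 4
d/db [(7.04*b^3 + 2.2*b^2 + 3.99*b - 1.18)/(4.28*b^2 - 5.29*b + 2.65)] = (30.1312*b^4 - 74.4832*b^3 + 27.2528*b^2 + 21.7608*b + 4.3313)/(18.3184*b^4 - 45.2824*b^3 + 50.6681*b^2 - 28.037*b + 7.0225)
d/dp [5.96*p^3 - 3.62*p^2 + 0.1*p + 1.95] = 17.88*p^2 - 7.24*p + 0.1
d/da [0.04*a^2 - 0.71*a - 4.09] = 0.08*a - 0.71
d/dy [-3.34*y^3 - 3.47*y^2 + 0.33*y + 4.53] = -10.02*y^2 - 6.94*y + 0.33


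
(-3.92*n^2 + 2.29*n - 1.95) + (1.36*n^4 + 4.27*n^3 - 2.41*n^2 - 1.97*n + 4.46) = 1.36*n^4 + 4.27*n^3 - 6.33*n^2 + 0.32*n + 2.51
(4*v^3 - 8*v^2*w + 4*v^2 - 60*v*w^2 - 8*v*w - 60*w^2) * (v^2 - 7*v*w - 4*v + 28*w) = 4*v^5 - 36*v^4*w - 12*v^4 - 4*v^3*w^2 + 108*v^3*w - 16*v^3 + 420*v^2*w^3 + 12*v^2*w^2 + 144*v^2*w - 1260*v*w^3 + 16*v*w^2 - 1680*w^3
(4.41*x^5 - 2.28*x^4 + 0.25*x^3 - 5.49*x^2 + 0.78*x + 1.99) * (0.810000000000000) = 3.5721*x^5 - 1.8468*x^4 + 0.2025*x^3 - 4.4469*x^2 + 0.6318*x + 1.6119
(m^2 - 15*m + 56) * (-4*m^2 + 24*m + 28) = -4*m^4 + 84*m^3 - 556*m^2 + 924*m + 1568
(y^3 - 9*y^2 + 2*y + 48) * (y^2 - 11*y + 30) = y^5 - 20*y^4 + 131*y^3 - 244*y^2 - 468*y + 1440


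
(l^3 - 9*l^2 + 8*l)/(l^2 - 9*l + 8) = l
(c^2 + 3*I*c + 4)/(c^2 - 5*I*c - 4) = (c + 4*I)/(c - 4*I)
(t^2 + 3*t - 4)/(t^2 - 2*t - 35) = (-t^2 - 3*t + 4)/(-t^2 + 2*t + 35)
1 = 1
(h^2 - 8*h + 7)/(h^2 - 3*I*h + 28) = (h^2 - 8*h + 7)/(h^2 - 3*I*h + 28)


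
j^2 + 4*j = j*(j + 4)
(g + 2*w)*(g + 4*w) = g^2 + 6*g*w + 8*w^2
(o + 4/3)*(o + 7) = o^2 + 25*o/3 + 28/3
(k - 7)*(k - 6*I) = k^2 - 7*k - 6*I*k + 42*I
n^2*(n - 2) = n^3 - 2*n^2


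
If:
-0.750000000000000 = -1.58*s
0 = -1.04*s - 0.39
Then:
No Solution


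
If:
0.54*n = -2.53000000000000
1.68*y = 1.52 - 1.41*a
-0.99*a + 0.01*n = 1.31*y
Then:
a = 11.26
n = -4.69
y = -8.54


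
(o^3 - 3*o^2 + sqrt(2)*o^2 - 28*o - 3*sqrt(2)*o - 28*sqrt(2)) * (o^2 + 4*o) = o^5 + o^4 + sqrt(2)*o^4 - 40*o^3 + sqrt(2)*o^3 - 112*o^2 - 40*sqrt(2)*o^2 - 112*sqrt(2)*o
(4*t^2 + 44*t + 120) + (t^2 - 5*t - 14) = 5*t^2 + 39*t + 106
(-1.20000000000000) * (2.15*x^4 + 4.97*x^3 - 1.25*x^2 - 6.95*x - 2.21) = -2.58*x^4 - 5.964*x^3 + 1.5*x^2 + 8.34*x + 2.652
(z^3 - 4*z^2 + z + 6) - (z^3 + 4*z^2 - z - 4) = -8*z^2 + 2*z + 10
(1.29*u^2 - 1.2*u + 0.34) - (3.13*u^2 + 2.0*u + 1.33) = -1.84*u^2 - 3.2*u - 0.99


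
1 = 1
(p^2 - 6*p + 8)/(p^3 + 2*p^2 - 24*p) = (p - 2)/(p*(p + 6))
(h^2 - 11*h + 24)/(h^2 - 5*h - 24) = (h - 3)/(h + 3)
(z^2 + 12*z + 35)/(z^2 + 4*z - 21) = (z + 5)/(z - 3)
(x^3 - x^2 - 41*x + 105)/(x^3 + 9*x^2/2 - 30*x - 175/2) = 2*(x - 3)/(2*x + 5)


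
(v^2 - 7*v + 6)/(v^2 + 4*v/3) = 3*(v^2 - 7*v + 6)/(v*(3*v + 4))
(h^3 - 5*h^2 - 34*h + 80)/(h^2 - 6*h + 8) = (h^2 - 3*h - 40)/(h - 4)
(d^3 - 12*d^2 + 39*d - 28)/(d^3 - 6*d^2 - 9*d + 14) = (d - 4)/(d + 2)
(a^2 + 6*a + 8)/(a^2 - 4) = (a + 4)/(a - 2)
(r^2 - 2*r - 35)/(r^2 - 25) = (r - 7)/(r - 5)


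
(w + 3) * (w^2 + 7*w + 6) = w^3 + 10*w^2 + 27*w + 18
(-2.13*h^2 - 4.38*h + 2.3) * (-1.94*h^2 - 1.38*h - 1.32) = 4.1322*h^4 + 11.4366*h^3 + 4.394*h^2 + 2.6076*h - 3.036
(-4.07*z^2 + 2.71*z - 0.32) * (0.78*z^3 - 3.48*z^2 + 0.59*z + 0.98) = -3.1746*z^5 + 16.2774*z^4 - 12.0817*z^3 - 1.2761*z^2 + 2.467*z - 0.3136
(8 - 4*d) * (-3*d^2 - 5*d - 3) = 12*d^3 - 4*d^2 - 28*d - 24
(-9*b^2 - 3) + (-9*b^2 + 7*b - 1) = -18*b^2 + 7*b - 4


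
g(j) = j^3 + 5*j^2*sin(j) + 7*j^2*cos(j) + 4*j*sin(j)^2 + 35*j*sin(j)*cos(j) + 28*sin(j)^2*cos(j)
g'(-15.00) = 967.03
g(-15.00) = -5596.81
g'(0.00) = 0.00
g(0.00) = 0.00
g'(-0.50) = -40.23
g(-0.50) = 13.36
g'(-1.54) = 123.81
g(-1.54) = -18.63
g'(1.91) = -91.99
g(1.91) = -6.79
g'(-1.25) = 73.69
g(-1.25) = 10.62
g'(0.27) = 36.08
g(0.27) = 5.03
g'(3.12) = 45.09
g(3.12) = -39.07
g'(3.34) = 51.25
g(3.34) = -28.25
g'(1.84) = -91.89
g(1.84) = -0.35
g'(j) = -7*j^2*sin(j) + 5*j^2*cos(j) + 3*j^2 - 35*j*sin(j)^2 + 8*j*sin(j)*cos(j) + 10*j*sin(j) + 35*j*cos(j)^2 + 14*j*cos(j) - 28*sin(j)^3 + 4*sin(j)^2 + 56*sin(j)*cos(j)^2 + 35*sin(j)*cos(j)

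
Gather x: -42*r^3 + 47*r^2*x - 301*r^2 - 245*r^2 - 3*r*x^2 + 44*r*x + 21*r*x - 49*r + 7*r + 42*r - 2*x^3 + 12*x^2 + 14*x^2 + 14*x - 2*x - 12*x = -42*r^3 - 546*r^2 - 2*x^3 + x^2*(26 - 3*r) + x*(47*r^2 + 65*r)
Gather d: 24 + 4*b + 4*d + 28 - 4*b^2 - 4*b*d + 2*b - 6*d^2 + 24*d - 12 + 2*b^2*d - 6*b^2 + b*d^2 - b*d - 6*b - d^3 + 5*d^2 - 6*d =-10*b^2 - d^3 + d^2*(b - 1) + d*(2*b^2 - 5*b + 22) + 40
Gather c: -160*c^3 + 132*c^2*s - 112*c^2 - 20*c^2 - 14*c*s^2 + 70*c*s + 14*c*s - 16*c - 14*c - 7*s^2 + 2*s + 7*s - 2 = -160*c^3 + c^2*(132*s - 132) + c*(-14*s^2 + 84*s - 30) - 7*s^2 + 9*s - 2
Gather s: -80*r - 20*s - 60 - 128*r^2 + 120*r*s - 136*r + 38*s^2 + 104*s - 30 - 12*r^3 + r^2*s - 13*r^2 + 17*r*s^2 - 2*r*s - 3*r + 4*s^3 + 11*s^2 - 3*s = -12*r^3 - 141*r^2 - 219*r + 4*s^3 + s^2*(17*r + 49) + s*(r^2 + 118*r + 81) - 90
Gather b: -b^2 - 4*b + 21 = -b^2 - 4*b + 21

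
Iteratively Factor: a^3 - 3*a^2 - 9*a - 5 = (a + 1)*(a^2 - 4*a - 5) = (a + 1)^2*(a - 5)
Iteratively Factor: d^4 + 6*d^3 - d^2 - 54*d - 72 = (d - 3)*(d^3 + 9*d^2 + 26*d + 24) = (d - 3)*(d + 2)*(d^2 + 7*d + 12) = (d - 3)*(d + 2)*(d + 4)*(d + 3)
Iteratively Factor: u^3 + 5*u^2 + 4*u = (u + 4)*(u^2 + u) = (u + 1)*(u + 4)*(u)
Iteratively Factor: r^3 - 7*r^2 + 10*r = (r)*(r^2 - 7*r + 10) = r*(r - 5)*(r - 2)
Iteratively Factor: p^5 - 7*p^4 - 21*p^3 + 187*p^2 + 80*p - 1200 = (p - 5)*(p^4 - 2*p^3 - 31*p^2 + 32*p + 240) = (p - 5)*(p - 4)*(p^3 + 2*p^2 - 23*p - 60) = (p - 5)^2*(p - 4)*(p^2 + 7*p + 12) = (p - 5)^2*(p - 4)*(p + 4)*(p + 3)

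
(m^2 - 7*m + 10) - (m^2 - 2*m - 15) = 25 - 5*m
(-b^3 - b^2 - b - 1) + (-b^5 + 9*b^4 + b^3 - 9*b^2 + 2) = -b^5 + 9*b^4 - 10*b^2 - b + 1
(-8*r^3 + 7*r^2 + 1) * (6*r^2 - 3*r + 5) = -48*r^5 + 66*r^4 - 61*r^3 + 41*r^2 - 3*r + 5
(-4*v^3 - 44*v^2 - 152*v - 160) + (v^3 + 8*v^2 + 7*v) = -3*v^3 - 36*v^2 - 145*v - 160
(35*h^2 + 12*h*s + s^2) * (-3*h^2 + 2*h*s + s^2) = -105*h^4 + 34*h^3*s + 56*h^2*s^2 + 14*h*s^3 + s^4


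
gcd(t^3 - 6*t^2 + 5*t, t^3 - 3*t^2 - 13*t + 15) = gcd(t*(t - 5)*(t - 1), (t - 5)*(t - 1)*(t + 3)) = t^2 - 6*t + 5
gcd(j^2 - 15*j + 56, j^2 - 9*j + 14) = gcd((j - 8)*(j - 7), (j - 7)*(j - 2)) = j - 7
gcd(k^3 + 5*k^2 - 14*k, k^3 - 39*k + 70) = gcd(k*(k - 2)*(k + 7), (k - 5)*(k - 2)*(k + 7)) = k^2 + 5*k - 14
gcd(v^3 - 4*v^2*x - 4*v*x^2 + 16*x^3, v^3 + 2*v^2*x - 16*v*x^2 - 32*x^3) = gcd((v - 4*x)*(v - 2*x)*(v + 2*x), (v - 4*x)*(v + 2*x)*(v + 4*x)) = -v^2 + 2*v*x + 8*x^2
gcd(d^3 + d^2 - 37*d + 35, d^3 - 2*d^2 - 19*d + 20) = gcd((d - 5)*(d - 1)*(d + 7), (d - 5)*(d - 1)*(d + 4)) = d^2 - 6*d + 5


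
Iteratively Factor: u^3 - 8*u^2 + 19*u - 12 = (u - 4)*(u^2 - 4*u + 3) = (u - 4)*(u - 1)*(u - 3)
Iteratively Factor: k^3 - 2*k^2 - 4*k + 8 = (k - 2)*(k^2 - 4) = (k - 2)^2*(k + 2)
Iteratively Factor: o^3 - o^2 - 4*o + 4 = (o + 2)*(o^2 - 3*o + 2) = (o - 2)*(o + 2)*(o - 1)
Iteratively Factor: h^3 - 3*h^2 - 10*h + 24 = (h - 2)*(h^2 - h - 12) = (h - 4)*(h - 2)*(h + 3)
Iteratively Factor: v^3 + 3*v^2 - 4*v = (v)*(v^2 + 3*v - 4) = v*(v + 4)*(v - 1)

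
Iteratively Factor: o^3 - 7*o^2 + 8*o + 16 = (o - 4)*(o^2 - 3*o - 4) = (o - 4)*(o + 1)*(o - 4)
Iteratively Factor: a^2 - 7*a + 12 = (a - 3)*(a - 4)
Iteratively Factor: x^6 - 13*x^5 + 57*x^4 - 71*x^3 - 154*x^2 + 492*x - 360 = (x - 3)*(x^5 - 10*x^4 + 27*x^3 + 10*x^2 - 124*x + 120) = (x - 3)*(x + 2)*(x^4 - 12*x^3 + 51*x^2 - 92*x + 60) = (x - 3)*(x - 2)*(x + 2)*(x^3 - 10*x^2 + 31*x - 30) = (x - 5)*(x - 3)*(x - 2)*(x + 2)*(x^2 - 5*x + 6) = (x - 5)*(x - 3)^2*(x - 2)*(x + 2)*(x - 2)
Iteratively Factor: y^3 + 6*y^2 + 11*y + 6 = (y + 1)*(y^2 + 5*y + 6) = (y + 1)*(y + 3)*(y + 2)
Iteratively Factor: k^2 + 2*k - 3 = (k - 1)*(k + 3)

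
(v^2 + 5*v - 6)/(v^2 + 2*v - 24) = (v - 1)/(v - 4)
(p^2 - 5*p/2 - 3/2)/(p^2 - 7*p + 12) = (p + 1/2)/(p - 4)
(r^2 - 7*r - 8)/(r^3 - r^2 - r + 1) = (r - 8)/(r^2 - 2*r + 1)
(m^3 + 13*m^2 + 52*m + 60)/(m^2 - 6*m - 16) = (m^2 + 11*m + 30)/(m - 8)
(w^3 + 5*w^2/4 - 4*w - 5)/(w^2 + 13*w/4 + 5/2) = w - 2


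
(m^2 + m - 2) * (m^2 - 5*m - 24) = m^4 - 4*m^3 - 31*m^2 - 14*m + 48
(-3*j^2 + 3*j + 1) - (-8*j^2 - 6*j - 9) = 5*j^2 + 9*j + 10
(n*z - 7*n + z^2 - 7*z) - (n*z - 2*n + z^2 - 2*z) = -5*n - 5*z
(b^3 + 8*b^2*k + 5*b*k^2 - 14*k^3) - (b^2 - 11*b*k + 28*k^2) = b^3 + 8*b^2*k - b^2 + 5*b*k^2 + 11*b*k - 14*k^3 - 28*k^2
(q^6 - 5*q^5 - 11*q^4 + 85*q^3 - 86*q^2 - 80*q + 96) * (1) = q^6 - 5*q^5 - 11*q^4 + 85*q^3 - 86*q^2 - 80*q + 96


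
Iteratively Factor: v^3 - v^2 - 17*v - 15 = (v + 3)*(v^2 - 4*v - 5) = (v - 5)*(v + 3)*(v + 1)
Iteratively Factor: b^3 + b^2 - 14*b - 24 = (b + 2)*(b^2 - b - 12) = (b + 2)*(b + 3)*(b - 4)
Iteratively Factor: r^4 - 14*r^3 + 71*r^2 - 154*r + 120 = (r - 4)*(r^3 - 10*r^2 + 31*r - 30) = (r - 5)*(r - 4)*(r^2 - 5*r + 6) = (r - 5)*(r - 4)*(r - 3)*(r - 2)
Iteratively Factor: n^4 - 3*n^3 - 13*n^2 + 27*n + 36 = (n + 3)*(n^3 - 6*n^2 + 5*n + 12) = (n + 1)*(n + 3)*(n^2 - 7*n + 12) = (n - 3)*(n + 1)*(n + 3)*(n - 4)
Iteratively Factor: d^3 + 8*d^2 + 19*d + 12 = (d + 3)*(d^2 + 5*d + 4) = (d + 3)*(d + 4)*(d + 1)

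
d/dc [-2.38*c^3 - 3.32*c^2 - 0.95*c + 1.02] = -7.14*c^2 - 6.64*c - 0.95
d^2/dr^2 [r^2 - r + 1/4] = 2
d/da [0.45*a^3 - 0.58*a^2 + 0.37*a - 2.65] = 1.35*a^2 - 1.16*a + 0.37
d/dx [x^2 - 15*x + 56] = 2*x - 15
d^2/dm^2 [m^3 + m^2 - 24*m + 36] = 6*m + 2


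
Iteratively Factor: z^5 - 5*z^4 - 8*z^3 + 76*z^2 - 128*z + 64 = (z - 1)*(z^4 - 4*z^3 - 12*z^2 + 64*z - 64) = (z - 2)*(z - 1)*(z^3 - 2*z^2 - 16*z + 32) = (z - 4)*(z - 2)*(z - 1)*(z^2 + 2*z - 8) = (z - 4)*(z - 2)^2*(z - 1)*(z + 4)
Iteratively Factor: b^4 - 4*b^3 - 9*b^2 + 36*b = (b + 3)*(b^3 - 7*b^2 + 12*b) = b*(b + 3)*(b^2 - 7*b + 12) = b*(b - 3)*(b + 3)*(b - 4)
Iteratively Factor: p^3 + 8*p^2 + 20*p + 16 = (p + 2)*(p^2 + 6*p + 8) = (p + 2)*(p + 4)*(p + 2)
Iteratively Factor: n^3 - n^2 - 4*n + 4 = (n - 2)*(n^2 + n - 2) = (n - 2)*(n - 1)*(n + 2)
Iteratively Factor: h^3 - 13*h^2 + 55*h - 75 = (h - 3)*(h^2 - 10*h + 25) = (h - 5)*(h - 3)*(h - 5)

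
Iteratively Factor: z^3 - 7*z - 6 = (z + 2)*(z^2 - 2*z - 3) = (z + 1)*(z + 2)*(z - 3)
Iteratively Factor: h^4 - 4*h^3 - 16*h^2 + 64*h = (h + 4)*(h^3 - 8*h^2 + 16*h) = (h - 4)*(h + 4)*(h^2 - 4*h) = (h - 4)^2*(h + 4)*(h)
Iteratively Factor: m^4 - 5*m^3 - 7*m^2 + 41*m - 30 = (m + 3)*(m^3 - 8*m^2 + 17*m - 10) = (m - 5)*(m + 3)*(m^2 - 3*m + 2) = (m - 5)*(m - 1)*(m + 3)*(m - 2)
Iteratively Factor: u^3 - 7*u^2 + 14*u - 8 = (u - 4)*(u^2 - 3*u + 2) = (u - 4)*(u - 1)*(u - 2)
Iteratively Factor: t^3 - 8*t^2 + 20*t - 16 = (t - 2)*(t^2 - 6*t + 8) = (t - 2)^2*(t - 4)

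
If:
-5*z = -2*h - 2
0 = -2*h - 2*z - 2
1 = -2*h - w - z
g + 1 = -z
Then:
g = -1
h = -1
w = 1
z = 0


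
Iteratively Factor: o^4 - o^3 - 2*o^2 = (o + 1)*(o^3 - 2*o^2) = o*(o + 1)*(o^2 - 2*o) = o*(o - 2)*(o + 1)*(o)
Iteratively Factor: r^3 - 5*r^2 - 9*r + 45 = (r - 5)*(r^2 - 9) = (r - 5)*(r - 3)*(r + 3)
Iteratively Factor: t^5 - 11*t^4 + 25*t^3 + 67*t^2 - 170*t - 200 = (t - 4)*(t^4 - 7*t^3 - 3*t^2 + 55*t + 50) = (t - 4)*(t + 1)*(t^3 - 8*t^2 + 5*t + 50) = (t - 4)*(t + 1)*(t + 2)*(t^2 - 10*t + 25) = (t - 5)*(t - 4)*(t + 1)*(t + 2)*(t - 5)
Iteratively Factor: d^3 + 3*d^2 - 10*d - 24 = (d + 4)*(d^2 - d - 6) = (d - 3)*(d + 4)*(d + 2)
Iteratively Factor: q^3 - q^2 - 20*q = (q)*(q^2 - q - 20) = q*(q - 5)*(q + 4)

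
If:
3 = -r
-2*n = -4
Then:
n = 2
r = -3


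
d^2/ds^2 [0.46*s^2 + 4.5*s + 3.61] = 0.920000000000000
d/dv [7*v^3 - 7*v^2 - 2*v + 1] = 21*v^2 - 14*v - 2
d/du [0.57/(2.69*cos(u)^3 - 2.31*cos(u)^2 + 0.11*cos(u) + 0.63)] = (4.5999*cos(u)^2 - 2.6334*cos(u) + 0.0627)*sin(u)/(2.69*cos(u)^3 - 2.31*cos(u)^2 + 0.11*cos(u) + 0.63)^2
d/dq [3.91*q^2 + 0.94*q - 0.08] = 7.82*q + 0.94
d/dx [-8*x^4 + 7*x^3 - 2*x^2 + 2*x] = -32*x^3 + 21*x^2 - 4*x + 2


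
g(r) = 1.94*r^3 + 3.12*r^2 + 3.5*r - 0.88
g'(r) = 5.82*r^2 + 6.24*r + 3.5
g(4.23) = 216.58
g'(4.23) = 134.03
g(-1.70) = -7.34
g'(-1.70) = 9.71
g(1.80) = 26.84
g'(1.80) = 33.59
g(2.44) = 54.42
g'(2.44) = 53.38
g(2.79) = 75.30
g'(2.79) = 66.21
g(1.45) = 16.67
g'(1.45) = 24.78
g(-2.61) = -23.25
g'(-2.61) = 26.86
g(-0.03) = -0.98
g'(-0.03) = 3.32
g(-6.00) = -328.60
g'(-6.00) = 175.58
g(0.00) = -0.88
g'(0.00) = 3.50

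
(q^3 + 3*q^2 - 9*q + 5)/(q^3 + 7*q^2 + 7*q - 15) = (q - 1)/(q + 3)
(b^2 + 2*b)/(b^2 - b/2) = 2*(b + 2)/(2*b - 1)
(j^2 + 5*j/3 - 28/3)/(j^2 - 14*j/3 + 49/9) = 3*(j + 4)/(3*j - 7)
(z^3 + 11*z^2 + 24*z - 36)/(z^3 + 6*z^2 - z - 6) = (z + 6)/(z + 1)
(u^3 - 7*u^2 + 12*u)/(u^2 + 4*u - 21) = u*(u - 4)/(u + 7)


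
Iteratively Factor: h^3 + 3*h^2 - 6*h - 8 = (h + 1)*(h^2 + 2*h - 8) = (h + 1)*(h + 4)*(h - 2)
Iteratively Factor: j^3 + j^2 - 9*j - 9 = (j - 3)*(j^2 + 4*j + 3) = (j - 3)*(j + 3)*(j + 1)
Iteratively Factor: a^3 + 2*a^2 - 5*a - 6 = (a + 3)*(a^2 - a - 2) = (a - 2)*(a + 3)*(a + 1)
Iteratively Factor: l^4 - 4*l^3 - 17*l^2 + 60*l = (l)*(l^3 - 4*l^2 - 17*l + 60) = l*(l - 3)*(l^2 - l - 20) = l*(l - 3)*(l + 4)*(l - 5)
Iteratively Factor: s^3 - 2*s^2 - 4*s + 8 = (s - 2)*(s^2 - 4) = (s - 2)^2*(s + 2)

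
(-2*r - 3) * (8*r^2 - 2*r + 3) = -16*r^3 - 20*r^2 - 9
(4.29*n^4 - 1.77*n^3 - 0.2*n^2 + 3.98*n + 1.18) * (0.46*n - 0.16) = 1.9734*n^5 - 1.5006*n^4 + 0.1912*n^3 + 1.8628*n^2 - 0.0940000000000001*n - 0.1888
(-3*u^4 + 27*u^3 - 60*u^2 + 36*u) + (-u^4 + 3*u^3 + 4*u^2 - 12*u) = -4*u^4 + 30*u^3 - 56*u^2 + 24*u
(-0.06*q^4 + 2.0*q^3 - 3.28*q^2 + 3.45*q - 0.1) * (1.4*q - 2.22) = -0.084*q^5 + 2.9332*q^4 - 9.032*q^3 + 12.1116*q^2 - 7.799*q + 0.222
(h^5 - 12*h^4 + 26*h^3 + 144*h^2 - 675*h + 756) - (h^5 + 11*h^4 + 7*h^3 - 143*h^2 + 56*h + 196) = -23*h^4 + 19*h^3 + 287*h^2 - 731*h + 560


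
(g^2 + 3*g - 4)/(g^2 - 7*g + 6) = (g + 4)/(g - 6)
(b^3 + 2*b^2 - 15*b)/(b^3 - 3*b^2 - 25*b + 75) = b/(b - 5)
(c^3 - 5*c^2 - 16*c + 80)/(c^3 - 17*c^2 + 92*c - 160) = (c + 4)/(c - 8)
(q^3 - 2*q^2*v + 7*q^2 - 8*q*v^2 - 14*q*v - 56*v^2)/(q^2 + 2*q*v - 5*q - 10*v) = (q^2 - 4*q*v + 7*q - 28*v)/(q - 5)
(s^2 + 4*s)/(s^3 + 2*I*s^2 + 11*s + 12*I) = s*(s + 4)/(s^3 + 2*I*s^2 + 11*s + 12*I)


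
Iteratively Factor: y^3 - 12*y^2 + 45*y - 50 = (y - 5)*(y^2 - 7*y + 10) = (y - 5)^2*(y - 2)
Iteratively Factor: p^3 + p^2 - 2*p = (p)*(p^2 + p - 2) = p*(p - 1)*(p + 2)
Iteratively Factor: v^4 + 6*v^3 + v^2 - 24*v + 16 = (v - 1)*(v^3 + 7*v^2 + 8*v - 16) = (v - 1)*(v + 4)*(v^2 + 3*v - 4) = (v - 1)*(v + 4)^2*(v - 1)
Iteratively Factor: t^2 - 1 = (t + 1)*(t - 1)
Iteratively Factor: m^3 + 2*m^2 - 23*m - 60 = (m + 4)*(m^2 - 2*m - 15) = (m - 5)*(m + 4)*(m + 3)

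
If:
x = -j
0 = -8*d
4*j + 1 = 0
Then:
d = 0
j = -1/4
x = 1/4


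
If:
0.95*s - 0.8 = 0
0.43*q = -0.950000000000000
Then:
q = -2.21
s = 0.84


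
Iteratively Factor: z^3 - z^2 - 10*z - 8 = (z + 1)*(z^2 - 2*z - 8) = (z + 1)*(z + 2)*(z - 4)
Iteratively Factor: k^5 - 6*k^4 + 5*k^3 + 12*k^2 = (k - 3)*(k^4 - 3*k^3 - 4*k^2) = k*(k - 3)*(k^3 - 3*k^2 - 4*k) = k*(k - 3)*(k + 1)*(k^2 - 4*k) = k*(k - 4)*(k - 3)*(k + 1)*(k)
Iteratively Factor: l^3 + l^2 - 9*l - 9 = (l + 1)*(l^2 - 9) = (l - 3)*(l + 1)*(l + 3)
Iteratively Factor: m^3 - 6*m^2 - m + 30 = (m + 2)*(m^2 - 8*m + 15) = (m - 3)*(m + 2)*(m - 5)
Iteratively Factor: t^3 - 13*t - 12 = (t + 3)*(t^2 - 3*t - 4) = (t - 4)*(t + 3)*(t + 1)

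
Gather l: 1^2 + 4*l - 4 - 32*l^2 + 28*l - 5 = -32*l^2 + 32*l - 8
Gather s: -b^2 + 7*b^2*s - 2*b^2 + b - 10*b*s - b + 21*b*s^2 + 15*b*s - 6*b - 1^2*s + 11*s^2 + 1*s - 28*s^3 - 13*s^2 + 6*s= -3*b^2 - 6*b - 28*s^3 + s^2*(21*b - 2) + s*(7*b^2 + 5*b + 6)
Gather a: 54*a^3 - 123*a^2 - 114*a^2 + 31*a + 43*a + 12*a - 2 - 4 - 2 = 54*a^3 - 237*a^2 + 86*a - 8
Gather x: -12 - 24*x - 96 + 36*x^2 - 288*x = 36*x^2 - 312*x - 108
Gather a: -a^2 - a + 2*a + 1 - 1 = -a^2 + a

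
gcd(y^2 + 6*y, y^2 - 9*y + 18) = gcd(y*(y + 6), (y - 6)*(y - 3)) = 1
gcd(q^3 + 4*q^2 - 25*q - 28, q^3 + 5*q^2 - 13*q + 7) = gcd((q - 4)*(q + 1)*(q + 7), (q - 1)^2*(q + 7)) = q + 7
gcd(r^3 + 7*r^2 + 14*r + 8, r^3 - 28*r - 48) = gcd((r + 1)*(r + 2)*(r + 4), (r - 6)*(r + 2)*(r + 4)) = r^2 + 6*r + 8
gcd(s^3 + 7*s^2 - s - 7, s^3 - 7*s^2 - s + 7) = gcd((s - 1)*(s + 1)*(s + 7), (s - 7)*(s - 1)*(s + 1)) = s^2 - 1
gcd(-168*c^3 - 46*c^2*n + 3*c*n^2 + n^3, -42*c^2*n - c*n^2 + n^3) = 42*c^2 + c*n - n^2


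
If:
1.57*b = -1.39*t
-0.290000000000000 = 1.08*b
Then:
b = -0.27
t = 0.30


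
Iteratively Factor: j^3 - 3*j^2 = (j - 3)*(j^2) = j*(j - 3)*(j)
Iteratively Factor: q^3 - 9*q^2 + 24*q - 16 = (q - 1)*(q^2 - 8*q + 16) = (q - 4)*(q - 1)*(q - 4)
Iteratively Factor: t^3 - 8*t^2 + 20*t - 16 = (t - 4)*(t^2 - 4*t + 4) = (t - 4)*(t - 2)*(t - 2)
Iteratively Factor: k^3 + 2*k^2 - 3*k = (k)*(k^2 + 2*k - 3) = k*(k + 3)*(k - 1)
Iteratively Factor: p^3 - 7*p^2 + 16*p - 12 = (p - 2)*(p^2 - 5*p + 6) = (p - 2)^2*(p - 3)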